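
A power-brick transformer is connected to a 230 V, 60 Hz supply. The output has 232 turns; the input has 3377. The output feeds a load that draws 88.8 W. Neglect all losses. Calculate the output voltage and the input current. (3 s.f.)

V_out ≈ 15.8 V, I_in ≈ 0.386 A

V_out = V_in × N_out/N_in = 230 × 232/3377 = 15.801 V.
I_out = P/V_out = 88.8/15.801 = 5.6199 A.
I_in = I_out × N_out/N_in = 5.6199 × 232/3377 = 0.386 A.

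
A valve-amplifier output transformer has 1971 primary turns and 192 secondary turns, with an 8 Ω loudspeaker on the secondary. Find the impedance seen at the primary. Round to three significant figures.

Z_p = (N_p/N_s)² × Z_s = (1971/192)² × 8 = 843 Ω.

Z_p ≈ 843 Ω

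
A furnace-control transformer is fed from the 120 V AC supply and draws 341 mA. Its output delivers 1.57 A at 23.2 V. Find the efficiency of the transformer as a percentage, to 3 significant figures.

η ≈ 89.0%

P_in = 120 × 0.341 = 40.9200 W.
P_out = 23.2 × 1.57 = 36.4240 W.
η = P_out/P_in = 36.4240/40.9200 = 0.890.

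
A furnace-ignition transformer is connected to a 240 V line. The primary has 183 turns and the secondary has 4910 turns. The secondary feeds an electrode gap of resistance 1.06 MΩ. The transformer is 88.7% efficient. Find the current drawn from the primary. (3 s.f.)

I_p ≈ 0.184 A

V_s = 240 × 4910/183 = 6439.3 V.
I_s = V_s/R = 6439.3/(1.06×10^6) = 0.0060749 A.
P_out = V_s I_s = 6439.3 × 0.0060749 = 39.118 W.
P_in = P_out/η = 39.118/0.887 = 44.102 W.
I_p = P_in/V_p = 44.102/240 = 0.184 A.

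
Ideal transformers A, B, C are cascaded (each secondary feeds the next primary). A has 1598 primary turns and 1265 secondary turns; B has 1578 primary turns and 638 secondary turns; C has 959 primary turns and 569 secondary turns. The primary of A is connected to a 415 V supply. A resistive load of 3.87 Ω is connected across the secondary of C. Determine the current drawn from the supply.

After A: V = 415.00 × 1265/1598 = 328.52 V.
After B: V = 328.52 × 638/1578 = 132.82 V.
After C: V = 132.82 × 569/959 = 78.808 V.
I_load = 78.808/3.87 = 20.364 A, so P_out = 78.808 × 20.364 = 1604.8 W.
All ideal ⇒ P_in = P_out, so I_supply = 1604.8/415 = 3.87 A.

I_supply ≈ 3.87 A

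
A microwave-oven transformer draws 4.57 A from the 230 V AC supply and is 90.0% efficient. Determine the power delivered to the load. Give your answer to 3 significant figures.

P_out ≈ 946 W

P_in = V_p I_p = 230 × 4.57 = 1051.1 W.
P_out = η P_in = 0.900 × 1051.1 = 946 W.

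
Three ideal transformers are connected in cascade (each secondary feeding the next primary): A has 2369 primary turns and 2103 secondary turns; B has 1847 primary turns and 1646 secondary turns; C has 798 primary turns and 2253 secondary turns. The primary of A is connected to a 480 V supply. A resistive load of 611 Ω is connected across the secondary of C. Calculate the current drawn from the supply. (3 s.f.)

After A: V = 480.00 × 2103/2369 = 426.10 V.
After B: V = 426.10 × 1646/1847 = 379.73 V.
After C: V = 379.73 × 2253/798 = 1072.1 V.
I_load = 1072.1/611 = 1.7547 A, so P_out = 1072.1 × 1.7547 = 1881.2 W.
All ideal ⇒ P_in = P_out, so I_supply = 1881.2/480 = 3.92 A.

I_supply ≈ 3.92 A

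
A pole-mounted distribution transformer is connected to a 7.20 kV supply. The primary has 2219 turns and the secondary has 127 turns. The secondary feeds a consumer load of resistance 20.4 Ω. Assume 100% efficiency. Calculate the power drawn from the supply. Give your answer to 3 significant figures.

V_s = V_p × N_s/N_p = 7200 × 127/2219 = 412.08 V.
I_s = V_s/R = 412.08/20.4 = 20.200 A.
I_p = I_s × N_s/N_p = 20.200 × 127/2219 = 1.1561 A.
P = V_p I_p = 7200 × 1.1561 = 8320 W.

P ≈ 8320 W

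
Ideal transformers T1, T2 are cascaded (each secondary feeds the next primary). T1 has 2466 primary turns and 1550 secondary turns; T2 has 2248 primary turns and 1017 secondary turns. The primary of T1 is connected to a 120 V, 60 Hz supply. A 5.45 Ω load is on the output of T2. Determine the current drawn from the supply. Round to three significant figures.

I_supply ≈ 1.78 A

After T1: V = 120.00 × 1550/2466 = 75.426 V.
After T2: V = 75.426 × 1017/2248 = 34.123 V.
I_load = 34.123/5.45 = 6.2611 A, so P_out = 34.123 × 6.2611 = 213.64 W.
All ideal ⇒ P_in = P_out, so I_supply = 213.64/120 = 1.78 A.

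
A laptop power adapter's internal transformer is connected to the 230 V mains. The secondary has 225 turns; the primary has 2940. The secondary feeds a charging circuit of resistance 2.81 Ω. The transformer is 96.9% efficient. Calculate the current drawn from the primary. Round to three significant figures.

I_p ≈ 0.495 A

V_s = 230 × 225/2940 = 17.602 V.
I_s = V_s/R = 17.602/2.81 = 6.2641 A.
P_out = V_s I_s = 17.602 × 6.2641 = 110.26 W.
P_in = P_out/η = 110.26/0.969 = 113.79 W.
I_p = P_in/V_p = 113.79/230 = 0.495 A.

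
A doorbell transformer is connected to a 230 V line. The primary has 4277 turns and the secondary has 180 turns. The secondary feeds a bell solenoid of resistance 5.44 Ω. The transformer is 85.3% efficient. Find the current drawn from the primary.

V_s = 230 × 180/4277 = 9.6797 V.
I_s = V_s/R = 9.6797/5.44 = 1.7794 A.
P_out = V_s I_s = 9.6797 × 1.7794 = 17.224 W.
P_in = P_out/η = 17.224/0.853 = 20.192 W.
I_p = P_in/V_p = 20.192/230 = 0.0878 A.

I_p ≈ 0.0878 A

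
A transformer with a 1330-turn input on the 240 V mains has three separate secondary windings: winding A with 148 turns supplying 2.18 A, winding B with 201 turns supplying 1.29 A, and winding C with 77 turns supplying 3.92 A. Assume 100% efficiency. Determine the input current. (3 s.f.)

V_A = 240 × 148/1330 = 26.707 V; V_B = 240 × 201/1330 = 36.271 V; V_C = 240 × 77/1330 = 13.895 V.
P_out = V_A I_A + V_B I_B + V_C I_C = 26.707×2.18 + 36.271×1.29 + 13.895×3.92 = 58.221 + 46.789 + 54.467 = 159.48 W.
Ideal ⇒ P_in = P_out, so I_in = P_out/V_in = 159.48/240 = 0.664 A.

I_in ≈ 0.664 A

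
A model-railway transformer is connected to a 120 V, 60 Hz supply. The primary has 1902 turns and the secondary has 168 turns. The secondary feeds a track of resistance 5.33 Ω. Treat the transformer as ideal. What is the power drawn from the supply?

V_s = V_p × N_s/N_p = 120 × 168/1902 = 10.599 V.
I_s = V_s/R = 10.599/5.33 = 1.9886 A.
I_p = I_s × N_s/N_p = 1.9886 × 168/1902 = 0.17565 A.
P = V_p I_p = 120 × 0.17565 = 21.1 W.

P ≈ 21.1 W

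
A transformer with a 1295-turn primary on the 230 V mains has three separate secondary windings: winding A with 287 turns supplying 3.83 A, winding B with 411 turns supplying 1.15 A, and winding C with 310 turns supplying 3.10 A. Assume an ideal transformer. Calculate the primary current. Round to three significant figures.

I_p ≈ 1.96 A

V_A = 230 × 287/1295 = 50.973 V; V_B = 230 × 411/1295 = 72.996 V; V_C = 230 × 310/1295 = 55.058 V.
P_out = V_A I_A + V_B I_B + V_C I_C = 50.973×3.83 + 72.996×1.15 + 55.058×3.10 = 195.23 + 83.946 + 170.68 = 449.85 W.
Ideal ⇒ P_in = P_out, so I_p = P_out/V_p = 449.85/230 = 1.96 A.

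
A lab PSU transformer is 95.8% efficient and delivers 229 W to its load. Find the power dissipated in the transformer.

P_in = P_out/η = 229/0.958 = 239.040 W.
P_loss = P_in − P_out = 239.040 − 229 = 10.0 W.

P_loss ≈ 10.0 W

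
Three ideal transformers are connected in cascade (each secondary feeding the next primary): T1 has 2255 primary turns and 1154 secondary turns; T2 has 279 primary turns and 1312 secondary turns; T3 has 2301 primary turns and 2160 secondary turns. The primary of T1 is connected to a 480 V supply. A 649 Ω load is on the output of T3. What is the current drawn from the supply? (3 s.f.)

I_supply ≈ 3.77 A

Secondary of T1: V = 480.00 × 1154/2255 = 245.64 V.
Secondary of T2: V = 245.64 × 1312/279 = 1155.1 V.
Secondary of T3: V = 1155.1 × 2160/2301 = 1084.3 V.
I_load = 1084.3/649 = 1.6708 A, so P_out = 1084.3 × 1.6708 = 1811.7 W.
All ideal ⇒ P_in = P_out, so I_supply = 1811.7/480 = 3.77 A.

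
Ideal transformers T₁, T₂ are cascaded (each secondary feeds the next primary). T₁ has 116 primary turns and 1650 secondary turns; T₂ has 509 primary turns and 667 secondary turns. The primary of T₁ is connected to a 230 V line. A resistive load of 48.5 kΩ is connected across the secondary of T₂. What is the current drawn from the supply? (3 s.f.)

I_supply ≈ 1.65 A

After T₁: V = 230.00 × 1650/116 = 3271.6 V.
After T₂: V = 3271.6 × 667/509 = 4287.1 V.
I_load = 4287.1/48500 = 0.088393 A, so P_out = 4287.1 × 0.088393 = 378.95 W.
All ideal ⇒ P_in = P_out, so I_supply = 378.95/230 = 1.65 A.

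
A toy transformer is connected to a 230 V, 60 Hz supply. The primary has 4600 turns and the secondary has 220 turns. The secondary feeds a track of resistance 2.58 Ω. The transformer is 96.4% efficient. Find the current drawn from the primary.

V_s = 230 × 220/4600 = 11.000 V.
I_s = V_s/R = 11.000/2.58 = 4.2636 A.
P_out = V_s I_s = 11.000 × 4.2636 = 46.899 W.
P_in = P_out/η = 46.899/0.964 = 48.651 W.
I_p = P_in/V_p = 48.651/230 = 0.212 A.

I_p ≈ 0.212 A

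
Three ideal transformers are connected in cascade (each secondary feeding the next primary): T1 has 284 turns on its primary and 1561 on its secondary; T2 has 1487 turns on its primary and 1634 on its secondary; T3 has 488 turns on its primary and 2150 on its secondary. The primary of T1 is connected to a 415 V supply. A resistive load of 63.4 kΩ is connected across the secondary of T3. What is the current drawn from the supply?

After T1: V = 415.00 × 1561/284 = 2281.0 V.
After T2: V = 2281.0 × 1634/1487 = 2506.5 V.
After T3: V = 2506.5 × 2150/488 = 11043 V.
I_load = 11043/63400 = 0.17418 A, so P_out = 11043 × 0.17418 = 1923.5 W.
All ideal ⇒ P_in = P_out, so I_supply = 1923.5/415 = 4.63 A.

I_supply ≈ 4.63 A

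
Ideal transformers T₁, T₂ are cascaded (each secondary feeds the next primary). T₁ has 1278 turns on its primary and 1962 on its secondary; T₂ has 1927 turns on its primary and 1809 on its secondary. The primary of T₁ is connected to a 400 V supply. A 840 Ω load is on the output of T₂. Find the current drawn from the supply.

After T₁: V = 400.00 × 1962/1278 = 614.08 V.
After T₂: V = 614.08 × 1809/1927 = 576.48 V.
I_load = 576.48/840 = 0.68629 A, so P_out = 576.48 × 0.68629 = 395.63 W.
All ideal ⇒ P_in = P_out, so I_supply = 395.63/400 = 0.989 A.

I_supply ≈ 0.989 A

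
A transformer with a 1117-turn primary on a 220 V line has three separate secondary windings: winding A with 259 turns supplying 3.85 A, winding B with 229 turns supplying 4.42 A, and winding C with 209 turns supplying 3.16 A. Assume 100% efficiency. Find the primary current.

V_A = 220 × 259/1117 = 51.012 V; V_B = 220 × 229/1117 = 45.103 V; V_C = 220 × 209/1117 = 41.164 V.
P_out = V_A I_A + V_B I_B + V_C I_C = 51.012×3.85 + 45.103×4.42 + 41.164×3.16 = 196.39 + 199.36 + 130.08 = 525.83 W.
Ideal ⇒ P_in = P_out, so I_p = P_out/V_p = 525.83/220 = 2.39 A.

I_p ≈ 2.39 A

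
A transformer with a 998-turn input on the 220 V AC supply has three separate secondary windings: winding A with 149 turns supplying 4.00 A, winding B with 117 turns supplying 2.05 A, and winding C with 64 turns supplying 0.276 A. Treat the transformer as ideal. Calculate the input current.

I_in ≈ 0.855 A

V_A = 220 × 149/998 = 32.846 V; V_B = 220 × 117/998 = 25.792 V; V_C = 220 × 64/998 = 14.108 V.
P_out = V_A I_A + V_B I_B + V_C I_C = 32.846×4.00 + 25.792×2.05 + 14.108×0.276 = 131.38 + 52.873 + 3.8939 = 188.15 W.
Ideal ⇒ P_in = P_out, so I_in = P_out/V_in = 188.15/220 = 0.855 A.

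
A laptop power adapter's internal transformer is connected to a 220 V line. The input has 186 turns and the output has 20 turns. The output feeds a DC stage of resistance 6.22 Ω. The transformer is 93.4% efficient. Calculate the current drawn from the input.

V_out = 220 × 20/186 = 23.656 V.
I_out = V_out/R = 23.656/6.22 = 3.8032 A.
P_out = V_out I_out = 23.656 × 3.8032 = 89.968 W.
P_in = P_out/η = 89.968/0.934 = 96.326 W.
I_in = P_in/V_in = 96.326/220 = 0.438 A.

I_in ≈ 0.438 A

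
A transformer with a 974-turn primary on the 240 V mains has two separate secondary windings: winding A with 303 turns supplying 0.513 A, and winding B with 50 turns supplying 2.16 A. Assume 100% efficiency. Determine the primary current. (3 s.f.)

V_A = 240 × 303/974 = 74.661 V; V_B = 240 × 50/974 = 12.320 V.
P_out = V_A I_A + V_B I_B = 74.661×0.513 + 12.320×2.16 = 38.301 + 26.612 = 64.913 W.
Ideal ⇒ P_in = P_out, so I_p = P_out/V_p = 64.913/240 = 0.270 A.

I_p ≈ 0.270 A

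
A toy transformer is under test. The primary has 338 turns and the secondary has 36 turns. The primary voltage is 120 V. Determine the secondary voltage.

V_s ≈ 12.8 V

V_s/V_p = N_s/N_p, so V_s = 120 × 36/338 = 12.8 V.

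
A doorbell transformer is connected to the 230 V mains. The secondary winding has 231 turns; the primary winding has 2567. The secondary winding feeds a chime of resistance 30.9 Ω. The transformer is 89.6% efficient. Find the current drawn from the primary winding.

V_s = 230 × 231/2567 = 20.697 V.
I_s = V_s/R = 20.697/30.9 = 0.66982 A.
P_out = V_s I_s = 20.697 × 0.66982 = 13.863 W.
P_in = P_out/η = 13.863/0.896 = 15.473 W.
I_p = P_in/V_p = 15.473/230 = 0.0673 A.

I_p ≈ 0.0673 A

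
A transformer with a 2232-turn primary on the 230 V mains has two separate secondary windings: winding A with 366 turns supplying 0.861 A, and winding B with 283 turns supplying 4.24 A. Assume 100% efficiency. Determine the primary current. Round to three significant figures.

I_p ≈ 0.679 A

V_A = 230 × 366/2232 = 37.715 V; V_B = 230 × 283/2232 = 29.162 V.
P_out = V_A I_A + V_B I_B = 37.715×0.861 + 29.162×4.24 = 32.473 + 123.65 = 156.12 W.
Ideal ⇒ P_in = P_out, so I_p = P_out/V_p = 156.12/230 = 0.679 A.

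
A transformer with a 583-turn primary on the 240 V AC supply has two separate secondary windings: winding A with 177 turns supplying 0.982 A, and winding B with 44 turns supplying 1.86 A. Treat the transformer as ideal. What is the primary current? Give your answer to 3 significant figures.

I_p ≈ 0.439 A

V_A = 240 × 177/583 = 72.864 V; V_B = 240 × 44/583 = 18.113 V.
P_out = V_A I_A + V_B I_B = 72.864×0.982 + 18.113×1.86 = 71.553 + 33.691 = 105.24 W.
Ideal ⇒ P_in = P_out, so I_p = P_out/V_p = 105.24/240 = 0.439 A.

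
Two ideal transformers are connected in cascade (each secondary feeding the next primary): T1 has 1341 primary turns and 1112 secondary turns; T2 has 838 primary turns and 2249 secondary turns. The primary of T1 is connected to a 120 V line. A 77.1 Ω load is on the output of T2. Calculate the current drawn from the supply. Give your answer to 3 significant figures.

I_supply ≈ 7.71 A

After T1: V = 120.00 × 1112/1341 = 99.508 V.
After T2: V = 99.508 × 2249/838 = 267.06 V.
I_load = 267.06/77.1 = 3.4638 A, so P_out = 267.06 × 3.4638 = 925.02 W.
All ideal ⇒ P_in = P_out, so I_supply = 925.02/120 = 7.71 A.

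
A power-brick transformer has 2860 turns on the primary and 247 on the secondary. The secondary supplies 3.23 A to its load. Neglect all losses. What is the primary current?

For an ideal transformer I_p/I_s = N_s/N_p, so I_p = 3.23 × 247/2860 = 0.279 A.

I_p ≈ 0.279 A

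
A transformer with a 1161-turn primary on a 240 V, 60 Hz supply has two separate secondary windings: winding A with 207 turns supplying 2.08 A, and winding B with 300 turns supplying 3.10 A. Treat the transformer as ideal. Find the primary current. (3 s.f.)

V_A = 240 × 207/1161 = 42.791 V; V_B = 240 × 300/1161 = 62.016 V.
P_out = V_A I_A + V_B I_B = 42.791×2.08 + 62.016×3.10 = 89.005 + 192.25 = 281.25 W.
Ideal ⇒ P_in = P_out, so I_p = P_out/V_p = 281.25/240 = 1.17 A.

I_p ≈ 1.17 A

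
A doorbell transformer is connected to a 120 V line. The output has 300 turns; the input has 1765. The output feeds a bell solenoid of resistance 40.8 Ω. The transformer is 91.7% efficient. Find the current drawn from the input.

I_in ≈ 0.0927 A

V_out = 120 × 300/1765 = 20.397 V.
I_out = V_out/R = 20.397/40.8 = 0.49992 A.
P_out = V_out I_out = 20.397 × 0.49992 = 10.197 W.
P_in = P_out/η = 10.197/0.917 = 11.120 W.
I_in = P_in/V_in = 11.120/120 = 0.0927 A.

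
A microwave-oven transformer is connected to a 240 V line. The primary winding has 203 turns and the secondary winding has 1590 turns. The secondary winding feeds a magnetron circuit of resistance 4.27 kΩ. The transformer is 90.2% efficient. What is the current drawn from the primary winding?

I_p ≈ 3.82 A

V_s = 240 × 1590/203 = 1879.8 V.
I_s = V_s/R = 1879.8/4270 = 0.44023 A.
P_out = V_s I_s = 1879.8 × 0.44023 = 827.55 W.
P_in = P_out/η = 827.55/0.902 = 917.47 W.
I_p = P_in/V_p = 917.47/240 = 3.82 A.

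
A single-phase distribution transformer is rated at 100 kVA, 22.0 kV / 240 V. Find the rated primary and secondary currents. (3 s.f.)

I_p = S/V_p = 100000/22000 = 4.55 A.
I_s = S/V_s = 100000/240 = 417 A.

I_p ≈ 4.55 A, I_s ≈ 417 A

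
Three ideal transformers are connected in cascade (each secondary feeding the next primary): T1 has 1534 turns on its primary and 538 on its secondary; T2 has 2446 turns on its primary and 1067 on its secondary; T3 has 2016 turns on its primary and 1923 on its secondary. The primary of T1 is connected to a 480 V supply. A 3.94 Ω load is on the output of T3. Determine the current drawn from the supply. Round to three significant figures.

After T1: V = 480.00 × 538/1534 = 168.34 V.
After T2: V = 168.34 × 1067/2446 = 73.436 V.
After T3: V = 73.436 × 1923/2016 = 70.048 V.
I_load = 70.048/3.94 = 17.779 A, so P_out = 70.048 × 17.779 = 1245.4 W.
All ideal ⇒ P_in = P_out, so I_supply = 1245.4/480 = 2.59 A.

I_supply ≈ 2.59 A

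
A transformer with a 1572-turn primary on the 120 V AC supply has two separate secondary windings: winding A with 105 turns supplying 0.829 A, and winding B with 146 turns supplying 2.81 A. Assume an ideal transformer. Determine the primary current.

V_A = 120 × 105/1572 = 8.0153 V; V_B = 120 × 146/1572 = 11.145 V.
P_out = V_A I_A + V_B I_B = 8.0153×0.829 + 11.145×2.81 = 6.6447 + 31.318 = 37.962 W.
Ideal ⇒ P_in = P_out, so I_p = P_out/V_p = 37.962/120 = 0.316 A.

I_p ≈ 0.316 A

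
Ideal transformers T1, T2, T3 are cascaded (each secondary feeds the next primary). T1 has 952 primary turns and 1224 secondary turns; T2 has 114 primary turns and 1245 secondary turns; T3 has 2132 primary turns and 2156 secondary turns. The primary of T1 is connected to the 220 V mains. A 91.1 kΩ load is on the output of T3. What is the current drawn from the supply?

I_supply ≈ 0.487 A

Secondary of T1: V = 220.00 × 1224/952 = 282.86 V.
Secondary of T2: V = 282.86 × 1245/114 = 3089.1 V.
Secondary of T3: V = 3089.1 × 2156/2132 = 3123.9 V.
I_load = 3123.9/91100 = 0.034291 A, so P_out = 3123.9 × 0.034291 = 107.12 W.
All ideal ⇒ P_in = P_out, so I_supply = 107.12/220 = 0.487 A.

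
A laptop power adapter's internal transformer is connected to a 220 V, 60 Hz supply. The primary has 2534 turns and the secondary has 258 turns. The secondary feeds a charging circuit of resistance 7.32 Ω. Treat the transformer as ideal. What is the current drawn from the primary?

V_s = V_p × N_s/N_p = 220 × 258/2534 = 22.399 V.
I_s = V_s/R = 22.399/7.32 = 3.0600 A.
For an ideal transformer I_p N_p = I_s N_s, so I_p = 3.0600 × 258/2534 = 0.312 A.

I_p ≈ 0.312 A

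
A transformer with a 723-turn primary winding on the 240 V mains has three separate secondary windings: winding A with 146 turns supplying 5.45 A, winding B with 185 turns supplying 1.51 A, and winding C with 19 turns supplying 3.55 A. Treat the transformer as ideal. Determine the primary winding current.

I_p ≈ 1.58 A

V_A = 240 × 146/723 = 48.465 V; V_B = 240 × 185/723 = 61.411 V; V_C = 240 × 19/723 = 6.3071 V.
P_out = V_A I_A + V_B I_B + V_C I_C = 48.465×5.45 + 61.411×1.51 + 6.3071×3.55 = 264.13 + 92.730 + 22.390 = 379.25 W.
Ideal ⇒ P_in = P_out, so I_p = P_out/V_p = 379.25/240 = 1.58 A.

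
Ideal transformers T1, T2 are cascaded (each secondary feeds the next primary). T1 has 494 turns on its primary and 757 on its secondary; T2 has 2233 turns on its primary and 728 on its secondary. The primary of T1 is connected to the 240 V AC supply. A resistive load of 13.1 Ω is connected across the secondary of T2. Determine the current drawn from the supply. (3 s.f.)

Secondary of T1: V = 240.00 × 757/494 = 367.77 V.
Secondary of T2: V = 367.77 × 728/2233 = 119.90 V.
I_load = 119.90/13.1 = 9.1527 A, so P_out = 119.90 × 9.1527 = 1097.4 W.
All ideal ⇒ P_in = P_out, so I_supply = 1097.4/240 = 4.57 A.

I_supply ≈ 4.57 A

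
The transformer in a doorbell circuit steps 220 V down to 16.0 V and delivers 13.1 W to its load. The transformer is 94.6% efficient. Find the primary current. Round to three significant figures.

I_p ≈ 0.0629 A

P_in = P_out/η = 13.1/0.946 = 13.848 W.
I_p = P_in/V_p = 13.848/220 = 0.0629 A.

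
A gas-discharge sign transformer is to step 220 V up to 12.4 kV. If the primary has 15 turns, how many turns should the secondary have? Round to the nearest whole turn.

N_s/N_p = V_s/V_p, so N_s = 15 × 12400/220 = 845.5 ≈ 845 turns.

N_s = 845 turns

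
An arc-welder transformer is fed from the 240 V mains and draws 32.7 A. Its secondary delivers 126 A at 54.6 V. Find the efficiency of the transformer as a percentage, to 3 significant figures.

P_in = 240 × 32.7 = 7848.00 W.
P_out = 54.6 × 126 = 6879.60 W.
η = P_out/P_in = 6879.60/7848.00 = 0.877.

η ≈ 87.7%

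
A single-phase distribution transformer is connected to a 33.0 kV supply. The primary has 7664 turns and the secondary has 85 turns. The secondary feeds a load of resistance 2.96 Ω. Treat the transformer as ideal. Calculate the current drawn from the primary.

V_s = V_p × N_s/N_p = 33000 × 85/7664 = 366.00 V.
I_s = V_s/R = 366.00/2.96 = 123.65 A.
For an ideal transformer I_p N_p = I_s N_s, so I_p = 123.65 × 85/7664 = 1.37 A.

I_p ≈ 1.37 A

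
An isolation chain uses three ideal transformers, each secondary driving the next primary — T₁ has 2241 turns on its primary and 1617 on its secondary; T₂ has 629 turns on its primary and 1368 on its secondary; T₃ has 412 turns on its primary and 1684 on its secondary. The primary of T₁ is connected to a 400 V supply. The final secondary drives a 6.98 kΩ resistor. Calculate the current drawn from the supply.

I_supply ≈ 2.36 A

Secondary of T₁: V = 400.00 × 1617/2241 = 288.62 V.
Secondary of T₂: V = 288.62 × 1368/629 = 627.72 V.
Secondary of T₃: V = 627.72 × 1684/412 = 2565.7 V.
I_load = 2565.7/6980 = 0.36758 A, so P_out = 2565.7 × 0.36758 = 943.11 W.
All ideal ⇒ P_in = P_out, so I_supply = 943.11/400 = 2.36 A.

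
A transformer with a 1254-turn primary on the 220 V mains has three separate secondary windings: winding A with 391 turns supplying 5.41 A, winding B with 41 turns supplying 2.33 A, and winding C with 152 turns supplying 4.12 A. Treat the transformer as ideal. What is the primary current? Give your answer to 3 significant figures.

V_A = 220 × 391/1254 = 68.596 V; V_B = 220 × 41/1254 = 7.1930 V; V_C = 220 × 152/1254 = 26.667 V.
P_out = V_A I_A + V_B I_B + V_C I_C = 68.596×5.41 + 7.1930×2.33 + 26.667×4.12 = 371.11 + 16.760 + 109.87 = 497.73 W.
Ideal ⇒ P_in = P_out, so I_p = P_out/V_p = 497.73/220 = 2.26 A.

I_p ≈ 2.26 A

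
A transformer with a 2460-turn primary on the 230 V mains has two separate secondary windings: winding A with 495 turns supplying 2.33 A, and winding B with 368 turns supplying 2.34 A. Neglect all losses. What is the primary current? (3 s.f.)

I_p ≈ 0.819 A

V_A = 230 × 495/2460 = 46.280 V; V_B = 230 × 368/2460 = 34.407 V.
P_out = V_A I_A + V_B I_B = 46.280×2.33 + 34.407×2.34 = 107.83 + 80.511 = 188.34 W.
Ideal ⇒ P_in = P_out, so I_p = P_out/V_p = 188.34/230 = 0.819 A.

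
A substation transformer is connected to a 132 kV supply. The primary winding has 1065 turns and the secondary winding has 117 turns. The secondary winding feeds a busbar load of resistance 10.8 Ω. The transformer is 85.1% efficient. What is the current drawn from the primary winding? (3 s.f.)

I_p ≈ 173 A

V_s = 132000 × 117/1065 = 14501 V.
I_s = V_s/R = 14501/10.8 = 1342.7 A.
P_out = V_s I_s = 14501 × 1342.7 = 1.9471×10^7 W.
P_in = P_out/η = 1.9471×10^7/0.851 = 2.2881×10^7 W.
I_p = P_in/V_p = 2.2881×10^7/132000 = 173 A.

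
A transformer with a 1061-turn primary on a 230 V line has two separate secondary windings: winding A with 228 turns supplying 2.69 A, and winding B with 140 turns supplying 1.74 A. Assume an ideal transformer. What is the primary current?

V_A = 230 × 228/1061 = 49.425 V; V_B = 230 × 140/1061 = 30.349 V.
P_out = V_A I_A + V_B I_B = 49.425×2.69 + 30.349×1.74 = 132.95 + 52.807 = 185.76 W.
Ideal ⇒ P_in = P_out, so I_p = P_out/V_p = 185.76/230 = 0.808 A.

I_p ≈ 0.808 A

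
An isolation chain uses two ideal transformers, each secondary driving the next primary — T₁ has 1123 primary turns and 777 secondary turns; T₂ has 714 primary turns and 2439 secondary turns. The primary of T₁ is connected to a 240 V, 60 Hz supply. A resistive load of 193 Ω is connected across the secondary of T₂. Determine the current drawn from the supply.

After T₁: V = 240.00 × 777/1123 = 166.06 V.
After T₂: V = 166.06 × 2439/714 = 567.24 V.
I_load = 567.24/193 = 2.9391 A, so P_out = 567.24 × 2.9391 = 1667.2 W.
All ideal ⇒ P_in = P_out, so I_supply = 1667.2/240 = 6.95 A.

I_supply ≈ 6.95 A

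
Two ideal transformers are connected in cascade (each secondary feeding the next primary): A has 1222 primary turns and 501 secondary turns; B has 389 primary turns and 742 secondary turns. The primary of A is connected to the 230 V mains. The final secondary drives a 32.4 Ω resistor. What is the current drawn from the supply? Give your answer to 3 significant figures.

Secondary of A: V = 230.00 × 501/1222 = 94.296 V.
Secondary of B: V = 94.296 × 742/389 = 179.87 V.
I_load = 179.87/32.4 = 5.5514 A, so P_out = 179.87 × 5.5514 = 998.51 W.
All ideal ⇒ P_in = P_out, so I_supply = 998.51/230 = 4.34 A.

I_supply ≈ 4.34 A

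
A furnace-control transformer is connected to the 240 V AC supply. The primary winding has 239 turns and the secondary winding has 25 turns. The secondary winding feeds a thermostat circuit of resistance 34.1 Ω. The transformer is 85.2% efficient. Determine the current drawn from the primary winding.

V_s = 240 × 25/239 = 25.105 V.
I_s = V_s/R = 25.105/34.1 = 0.73621 A.
P_out = V_s I_s = 25.105 × 0.73621 = 18.482 W.
P_in = P_out/η = 18.482/0.852 = 21.693 W.
I_p = P_in/V_p = 21.693/240 = 0.0904 A.

I_p ≈ 0.0904 A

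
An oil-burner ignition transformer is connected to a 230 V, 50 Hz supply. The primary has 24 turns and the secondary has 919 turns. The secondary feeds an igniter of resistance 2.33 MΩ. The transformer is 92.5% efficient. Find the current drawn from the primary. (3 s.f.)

I_p ≈ 0.156 A

V_s = 230 × 919/24 = 8807.1 V.
I_s = V_s/R = 8807.1/(2.33×10^6) = 0.0037799 A.
P_out = V_s I_s = 8807.1 × 0.0037799 = 33.290 W.
P_in = P_out/η = 33.290/0.925 = 35.989 W.
I_p = P_in/V_p = 35.989/230 = 0.156 A.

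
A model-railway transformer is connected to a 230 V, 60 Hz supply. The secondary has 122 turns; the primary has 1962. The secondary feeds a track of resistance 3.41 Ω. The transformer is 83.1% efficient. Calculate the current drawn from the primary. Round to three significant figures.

V_s = 230 × 122/1962 = 14.302 V.
I_s = V_s/R = 14.302/3.41 = 4.1941 A.
P_out = V_s I_s = 14.302 × 4.1941 = 59.982 W.
P_in = P_out/η = 59.982/0.831 = 72.181 W.
I_p = P_in/V_p = 72.181/230 = 0.314 A.

I_p ≈ 0.314 A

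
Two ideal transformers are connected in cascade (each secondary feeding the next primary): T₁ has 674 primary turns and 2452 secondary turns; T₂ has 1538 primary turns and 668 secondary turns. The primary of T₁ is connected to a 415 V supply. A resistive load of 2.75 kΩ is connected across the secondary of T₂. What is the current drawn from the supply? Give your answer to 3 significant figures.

After T₁: V = 415.00 × 2452/674 = 1509.8 V.
After T₂: V = 1509.8 × 668/1538 = 655.74 V.
I_load = 655.74/2750 = 0.23845 A, so P_out = 655.74 × 0.23845 = 156.36 W.
All ideal ⇒ P_in = P_out, so I_supply = 156.36/415 = 0.377 A.

I_supply ≈ 0.377 A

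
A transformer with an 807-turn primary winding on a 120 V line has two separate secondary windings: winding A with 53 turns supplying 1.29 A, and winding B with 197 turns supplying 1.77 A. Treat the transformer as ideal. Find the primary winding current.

I_p ≈ 0.517 A

V_A = 120 × 53/807 = 7.8810 V; V_B = 120 × 197/807 = 29.294 V.
P_out = V_A I_A + V_B I_B = 7.8810×1.29 + 29.294×1.77 = 10.167 + 51.850 = 62.016 W.
Ideal ⇒ P_in = P_out, so I_p = P_out/V_p = 62.016/120 = 0.517 A.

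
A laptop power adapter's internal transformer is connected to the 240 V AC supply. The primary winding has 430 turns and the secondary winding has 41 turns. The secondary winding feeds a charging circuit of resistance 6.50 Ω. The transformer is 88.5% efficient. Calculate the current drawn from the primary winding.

I_p ≈ 0.379 A

V_s = 240 × 41/430 = 22.884 V.
I_s = V_s/R = 22.884/6.50 = 3.5206 A.
P_out = V_s I_s = 22.884 × 3.5206 = 80.564 W.
P_in = P_out/η = 80.564/0.885 = 91.033 W.
I_p = P_in/V_p = 91.033/240 = 0.379 A.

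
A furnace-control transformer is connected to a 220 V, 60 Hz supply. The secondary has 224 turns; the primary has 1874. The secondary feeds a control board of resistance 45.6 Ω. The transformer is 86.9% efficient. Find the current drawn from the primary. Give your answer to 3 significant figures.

I_p ≈ 0.0793 A

V_s = 220 × 224/1874 = 26.297 V.
I_s = V_s/R = 26.297/45.6 = 0.57668 A.
P_out = V_s I_s = 26.297 × 0.57668 = 15.165 W.
P_in = P_out/η = 15.165/0.869 = 17.451 W.
I_p = P_in/V_p = 17.451/220 = 0.0793 A.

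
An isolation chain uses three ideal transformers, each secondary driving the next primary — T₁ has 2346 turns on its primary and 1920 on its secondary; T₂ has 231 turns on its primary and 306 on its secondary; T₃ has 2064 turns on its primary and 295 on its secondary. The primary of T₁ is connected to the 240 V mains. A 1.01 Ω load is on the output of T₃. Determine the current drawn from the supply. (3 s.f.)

I_supply ≈ 5.71 A

After T₁: V = 240.00 × 1920/2346 = 196.42 V.
After T₂: V = 196.42 × 306/231 = 260.19 V.
After T₃: V = 260.19 × 295/2064 = 37.188 V.
I_load = 37.188/1.01 = 36.820 A, so P_out = 37.188 × 36.820 = 1369.3 W.
All ideal ⇒ P_in = P_out, so I_supply = 1369.3/240 = 5.71 A.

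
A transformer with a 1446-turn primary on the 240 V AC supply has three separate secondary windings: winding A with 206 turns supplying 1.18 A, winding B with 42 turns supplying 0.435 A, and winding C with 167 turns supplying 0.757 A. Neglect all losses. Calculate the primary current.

I_p ≈ 0.268 A

V_A = 240 × 206/1446 = 34.191 V; V_B = 240 × 42/1446 = 6.9710 V; V_C = 240 × 167/1446 = 27.718 V.
P_out = V_A I_A + V_B I_B + V_C I_C = 34.191×1.18 + 6.9710×0.435 + 27.718×0.757 = 40.345 + 3.0324 + 20.982 = 64.360 W.
Ideal ⇒ P_in = P_out, so I_p = P_out/V_p = 64.360/240 = 0.268 A.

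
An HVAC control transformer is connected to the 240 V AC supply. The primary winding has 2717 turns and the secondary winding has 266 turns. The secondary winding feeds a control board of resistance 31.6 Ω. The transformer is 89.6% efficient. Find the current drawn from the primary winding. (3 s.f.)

V_s = 240 × 266/2717 = 23.497 V.
I_s = V_s/R = 23.497/31.6 = 0.74356 A.
P_out = V_s I_s = 23.497 × 0.74356 = 17.471 W.
P_in = P_out/η = 17.471/0.896 = 19.499 W.
I_p = P_in/V_p = 19.499/240 = 0.0812 A.

I_p ≈ 0.0812 A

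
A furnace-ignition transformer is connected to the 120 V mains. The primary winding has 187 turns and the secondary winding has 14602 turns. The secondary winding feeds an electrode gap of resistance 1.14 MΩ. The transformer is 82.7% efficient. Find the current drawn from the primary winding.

I_p ≈ 0.776 A

V_s = 120 × 14602/187 = 9370.3 V.
I_s = V_s/R = 9370.3/(1.14×10^6) = 0.0082195 A.
P_out = V_s I_s = 9370.3 × 0.0082195 = 77.019 W.
P_in = P_out/η = 77.019/0.827 = 93.131 W.
I_p = P_in/V_p = 93.131/120 = 0.776 A.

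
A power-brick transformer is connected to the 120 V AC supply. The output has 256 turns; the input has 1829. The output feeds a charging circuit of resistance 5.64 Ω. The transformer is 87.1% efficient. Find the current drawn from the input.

I_in ≈ 0.479 A

V_out = 120 × 256/1829 = 16.796 V.
I_out = V_out/R = 16.796/5.64 = 2.9780 A.
P_out = V_out I_out = 16.796 × 2.9780 = 50.019 W.
P_in = P_out/η = 50.019/0.871 = 57.427 W.
I_in = P_in/V_in = 57.427/120 = 0.479 A.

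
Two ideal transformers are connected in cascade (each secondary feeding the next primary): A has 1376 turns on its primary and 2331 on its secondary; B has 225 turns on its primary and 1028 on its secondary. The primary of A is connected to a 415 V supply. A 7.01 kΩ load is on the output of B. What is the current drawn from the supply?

After A: V = 415.00 × 2331/1376 = 703.03 V.
After B: V = 703.03 × 1028/225 = 3212.1 V.
I_load = 3212.1/7010 = 0.45821 A, so P_out = 3212.1 × 0.45821 = 1471.8 W.
All ideal ⇒ P_in = P_out, so I_supply = 1471.8/415 = 3.55 A.

I_supply ≈ 3.55 A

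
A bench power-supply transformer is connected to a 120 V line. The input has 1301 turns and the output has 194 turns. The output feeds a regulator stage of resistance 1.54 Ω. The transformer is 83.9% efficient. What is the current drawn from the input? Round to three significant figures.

I_in ≈ 2.07 A

V_out = 120 × 194/1301 = 17.894 V.
I_out = V_out/R = 17.894/1.54 = 11.619 A.
P_out = V_out I_out = 17.894 × 11.619 = 207.92 W.
P_in = P_out/η = 207.92/0.839 = 247.82 W.
I_in = P_in/V_in = 247.82/120 = 2.07 A.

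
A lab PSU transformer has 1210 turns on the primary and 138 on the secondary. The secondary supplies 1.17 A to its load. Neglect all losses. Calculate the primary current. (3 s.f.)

I_p ≈ 0.133 A

For an ideal transformer I_p/I_s = N_s/N_p, so I_p = 1.17 × 138/1210 = 0.133 A.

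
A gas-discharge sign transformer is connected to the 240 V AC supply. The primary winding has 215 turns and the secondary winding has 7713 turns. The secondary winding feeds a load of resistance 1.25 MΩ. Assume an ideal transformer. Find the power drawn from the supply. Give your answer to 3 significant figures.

V_s = V_p × N_s/N_p = 240 × 7713/215 = 8609.9 V.
I_s = V_s/R = 8609.9/(1.25×10^6) = 0.0068879 A.
I_p = I_s × N_s/N_p = 0.0068879 × 7713/215 = 0.24710 A.
P = V_p I_p = 240 × 0.24710 = 59.3 W.

P ≈ 59.3 W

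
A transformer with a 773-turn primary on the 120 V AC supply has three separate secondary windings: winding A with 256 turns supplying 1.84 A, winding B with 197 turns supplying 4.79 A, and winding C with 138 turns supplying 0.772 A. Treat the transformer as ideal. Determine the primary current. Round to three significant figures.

I_p ≈ 1.97 A

V_A = 120 × 256/773 = 39.741 V; V_B = 120 × 197/773 = 30.582 V; V_C = 120 × 138/773 = 21.423 V.
P_out = V_A I_A + V_B I_B + V_C I_C = 39.741×1.84 + 30.582×4.79 + 21.423×0.772 = 73.124 + 146.49 + 16.539 = 236.15 W.
Ideal ⇒ P_in = P_out, so I_p = P_out/V_p = 236.15/120 = 1.97 A.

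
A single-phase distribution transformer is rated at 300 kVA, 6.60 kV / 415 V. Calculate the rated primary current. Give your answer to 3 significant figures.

I_p ≈ 45.5 A

I_p = S/V_p = 300000/6600 = 45.5 A.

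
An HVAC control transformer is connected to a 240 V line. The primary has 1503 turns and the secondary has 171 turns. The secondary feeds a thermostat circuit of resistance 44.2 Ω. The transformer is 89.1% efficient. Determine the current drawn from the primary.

I_p ≈ 0.0789 A

V_s = 240 × 171/1503 = 27.305 V.
I_s = V_s/R = 27.305/44.2 = 0.61777 A.
P_out = V_s I_s = 27.305 × 0.61777 = 16.868 W.
P_in = P_out/η = 16.868/0.891 = 18.932 W.
I_p = P_in/V_p = 18.932/240 = 0.0789 A.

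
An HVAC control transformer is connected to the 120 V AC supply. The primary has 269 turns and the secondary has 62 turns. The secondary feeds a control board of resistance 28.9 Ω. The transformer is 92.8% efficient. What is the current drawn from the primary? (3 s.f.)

V_s = 120 × 62/269 = 27.658 V.
I_s = V_s/R = 27.658/28.9 = 0.95702 A.
P_out = V_s I_s = 27.658 × 0.95702 = 26.469 W.
P_in = P_out/η = 26.469/0.928 = 28.523 W.
I_p = P_in/V_p = 28.523/120 = 0.238 A.

I_p ≈ 0.238 A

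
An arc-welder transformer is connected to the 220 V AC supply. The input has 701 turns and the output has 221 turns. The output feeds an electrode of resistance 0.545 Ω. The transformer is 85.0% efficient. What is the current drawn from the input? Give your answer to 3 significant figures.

I_in ≈ 47.2 A

V_out = 220 × 221/701 = 69.358 V.
I_out = V_out/R = 69.358/0.545 = 127.26 A.
P_out = V_out I_out = 69.358 × 127.26 = 8826.7 W.
P_in = P_out/η = 8826.7/0.850 = 10384 W.
I_in = P_in/V_in = 10384/220 = 47.2 A.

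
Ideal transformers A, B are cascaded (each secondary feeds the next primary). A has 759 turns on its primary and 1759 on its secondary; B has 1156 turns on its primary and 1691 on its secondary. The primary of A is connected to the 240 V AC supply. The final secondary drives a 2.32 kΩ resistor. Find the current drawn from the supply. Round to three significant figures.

Secondary of A: V = 240.00 × 1759/759 = 556.21 V.
Secondary of B: V = 556.21 × 1691/1156 = 813.62 V.
I_load = 813.62/2320 = 0.35070 A, so P_out = 813.62 × 0.35070 = 285.33 W.
All ideal ⇒ P_in = P_out, so I_supply = 285.33/240 = 1.19 A.

I_supply ≈ 1.19 A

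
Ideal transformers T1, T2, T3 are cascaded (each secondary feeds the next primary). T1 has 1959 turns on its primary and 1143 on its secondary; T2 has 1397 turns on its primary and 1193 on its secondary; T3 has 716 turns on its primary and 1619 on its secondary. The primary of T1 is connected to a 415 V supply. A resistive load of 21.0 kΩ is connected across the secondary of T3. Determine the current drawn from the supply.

Secondary of T1: V = 415.00 × 1143/1959 = 242.14 V.
Secondary of T2: V = 242.14 × 1193/1397 = 206.78 V.
Secondary of T3: V = 206.78 × 1619/716 = 467.56 V.
I_load = 467.56/21000 = 0.022265 A, so P_out = 467.56 × 0.022265 = 10.410 W.
All ideal ⇒ P_in = P_out, so I_supply = 10.410/415 = 0.0251 A.

I_supply ≈ 0.0251 A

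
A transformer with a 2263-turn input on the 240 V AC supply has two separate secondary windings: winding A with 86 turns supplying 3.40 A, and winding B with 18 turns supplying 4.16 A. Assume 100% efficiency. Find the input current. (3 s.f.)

V_A = 240 × 86/2263 = 9.1206 V; V_B = 240 × 18/2263 = 1.9090 V.
P_out = V_A I_A + V_B I_B = 9.1206×3.40 + 1.9090×4.16 = 31.010 + 7.9413 = 38.951 W.
Ideal ⇒ P_in = P_out, so I_in = P_out/V_in = 38.951/240 = 0.162 A.

I_in ≈ 0.162 A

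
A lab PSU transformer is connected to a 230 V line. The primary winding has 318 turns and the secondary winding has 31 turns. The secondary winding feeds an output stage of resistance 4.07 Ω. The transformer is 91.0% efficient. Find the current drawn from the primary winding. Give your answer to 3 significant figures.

I_p ≈ 0.590 A

V_s = 230 × 31/318 = 22.421 V.
I_s = V_s/R = 22.421/4.07 = 5.5089 A.
P_out = V_s I_s = 22.421 × 5.5089 = 123.52 W.
P_in = P_out/η = 123.52/0.910 = 135.73 W.
I_p = P_in/V_p = 135.73/230 = 0.590 A.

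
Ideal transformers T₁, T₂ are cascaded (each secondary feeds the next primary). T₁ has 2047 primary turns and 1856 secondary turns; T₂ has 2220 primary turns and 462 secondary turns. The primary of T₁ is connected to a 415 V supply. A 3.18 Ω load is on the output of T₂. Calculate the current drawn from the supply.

After T₁: V = 415.00 × 1856/2047 = 376.28 V.
After T₂: V = 376.28 × 462/2220 = 78.306 V.
I_load = 78.306/3.18 = 24.625 A, so P_out = 78.306 × 24.625 = 1928.3 W.
All ideal ⇒ P_in = P_out, so I_supply = 1928.3/415 = 4.65 A.

I_supply ≈ 4.65 A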